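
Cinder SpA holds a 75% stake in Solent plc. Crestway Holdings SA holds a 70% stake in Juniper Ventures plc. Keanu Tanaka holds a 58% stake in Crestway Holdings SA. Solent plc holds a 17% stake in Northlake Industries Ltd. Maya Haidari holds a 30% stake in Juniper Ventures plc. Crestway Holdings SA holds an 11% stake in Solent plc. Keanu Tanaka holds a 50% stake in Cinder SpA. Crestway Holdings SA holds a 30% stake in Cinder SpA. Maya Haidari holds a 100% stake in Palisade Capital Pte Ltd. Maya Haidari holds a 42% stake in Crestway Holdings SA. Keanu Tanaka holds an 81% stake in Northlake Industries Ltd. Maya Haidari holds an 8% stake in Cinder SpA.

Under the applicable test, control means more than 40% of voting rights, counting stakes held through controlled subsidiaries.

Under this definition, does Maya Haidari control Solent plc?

No

Maya holds 42% of Crestway, so Maya controls Crestway.
Maya holds 100% of Palisade, so Maya controls Palisade.
Crestway and Maya together hold 70% + 30% = 100% of Juniper, so Maya controls Juniper.
In Solent, Maya's side holds only 11%, not > 40%.
So Maya does not control Solent.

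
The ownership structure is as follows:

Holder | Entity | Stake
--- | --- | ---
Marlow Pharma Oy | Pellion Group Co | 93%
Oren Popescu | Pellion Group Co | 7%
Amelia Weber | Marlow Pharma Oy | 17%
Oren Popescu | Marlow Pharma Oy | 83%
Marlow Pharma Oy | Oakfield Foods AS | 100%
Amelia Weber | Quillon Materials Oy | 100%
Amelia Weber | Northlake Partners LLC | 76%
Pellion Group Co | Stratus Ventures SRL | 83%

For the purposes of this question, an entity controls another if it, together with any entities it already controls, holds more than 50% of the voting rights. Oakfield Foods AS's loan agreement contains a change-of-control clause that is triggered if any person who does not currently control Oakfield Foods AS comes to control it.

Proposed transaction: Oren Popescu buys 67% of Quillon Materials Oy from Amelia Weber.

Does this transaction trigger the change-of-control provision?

The purchase adds only to Oren's holdings (Amelia's stake shrinks), so Oren is the only person who could newly come to control Oakfield.
Oren holds 83% of Marlow, so Oren controls Marlow.
Marlow holds 100% of Oakfield, so Oren controls Oakfield.
So Oren already controls Oakfield before the transaction.
After the purchase, Oren holds 67% of Quillon directly, and Amelia's stake falls to 33%.
Oren controlled Oakfield already, so this is not a new person acquiring control; every other person's position is unchanged or reduced.
No new person acquires control, so the clause is not triggered.

No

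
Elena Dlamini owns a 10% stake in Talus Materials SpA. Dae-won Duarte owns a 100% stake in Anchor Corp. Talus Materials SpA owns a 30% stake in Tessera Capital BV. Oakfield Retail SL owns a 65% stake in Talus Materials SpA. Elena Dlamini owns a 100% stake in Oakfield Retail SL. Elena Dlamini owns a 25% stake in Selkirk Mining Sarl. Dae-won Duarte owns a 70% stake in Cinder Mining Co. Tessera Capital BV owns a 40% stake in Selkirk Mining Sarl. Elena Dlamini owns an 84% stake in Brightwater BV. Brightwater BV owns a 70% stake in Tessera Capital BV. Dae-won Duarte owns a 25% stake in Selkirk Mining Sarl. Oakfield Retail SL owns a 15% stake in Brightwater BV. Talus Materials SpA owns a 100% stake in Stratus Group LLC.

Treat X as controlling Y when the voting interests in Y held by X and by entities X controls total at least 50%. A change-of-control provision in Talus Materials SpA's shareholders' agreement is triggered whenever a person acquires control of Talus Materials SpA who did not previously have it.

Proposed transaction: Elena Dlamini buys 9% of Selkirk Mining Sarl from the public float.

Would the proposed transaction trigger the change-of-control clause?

No

The purchase changes only Elena's holdings, so Elena is the only person who could newly come to control Talus.
Elena holds 100% of Oakfield, so Elena controls Oakfield.
Elena and Oakfield together hold 10% + 65% = 75% of Talus, so Elena controls Talus.
So Elena already controls Talus before the transaction.
After the purchase, Elena's direct stake in Selkirk rises to 25% + 9% = 34%.
Elena controlled Talus already, so this is not a new person acquiring control; every other person's position is unchanged or reduced.
No new person acquires control, so the clause is not triggered.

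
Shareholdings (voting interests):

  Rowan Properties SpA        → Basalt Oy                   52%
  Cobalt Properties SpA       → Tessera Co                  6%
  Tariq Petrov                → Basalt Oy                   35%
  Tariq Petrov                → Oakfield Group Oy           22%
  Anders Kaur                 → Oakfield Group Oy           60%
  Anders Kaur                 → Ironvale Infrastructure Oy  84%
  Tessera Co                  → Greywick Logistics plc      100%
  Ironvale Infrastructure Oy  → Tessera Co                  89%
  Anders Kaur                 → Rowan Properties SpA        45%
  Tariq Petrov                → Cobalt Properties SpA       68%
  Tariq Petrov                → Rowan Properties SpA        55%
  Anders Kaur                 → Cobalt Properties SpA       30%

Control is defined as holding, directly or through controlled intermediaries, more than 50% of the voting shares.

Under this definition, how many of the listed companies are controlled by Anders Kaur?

4

Anders holds 60% of Oakfield, so Anders controls Oakfield.
Anders holds 84% of Ironvale, so Anders controls Ironvale.
Ironvale holds 89% of Tessera, so Anders controls Tessera.
Tessera holds 100% of Greywick, so Anders controls Greywick.
No other company's threshold is met.
Anders controls 4 companies.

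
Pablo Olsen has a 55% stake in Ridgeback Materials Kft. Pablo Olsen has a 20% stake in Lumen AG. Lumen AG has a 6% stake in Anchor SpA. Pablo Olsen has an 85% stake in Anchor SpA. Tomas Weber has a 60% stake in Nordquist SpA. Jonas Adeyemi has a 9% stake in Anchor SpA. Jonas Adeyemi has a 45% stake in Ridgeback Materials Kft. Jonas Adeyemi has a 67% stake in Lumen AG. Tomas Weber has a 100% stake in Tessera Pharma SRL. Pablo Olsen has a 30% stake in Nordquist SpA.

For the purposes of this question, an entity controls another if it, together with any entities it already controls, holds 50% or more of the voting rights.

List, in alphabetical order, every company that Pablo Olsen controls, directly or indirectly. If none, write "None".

Anchor SpA, Ridgeback Materials Kft

Pablo holds 55% of Ridgeback, so Pablo controls Ridgeback.
Pablo holds 85% of Anchor, so Pablo controls Anchor.
No other company's threshold is met.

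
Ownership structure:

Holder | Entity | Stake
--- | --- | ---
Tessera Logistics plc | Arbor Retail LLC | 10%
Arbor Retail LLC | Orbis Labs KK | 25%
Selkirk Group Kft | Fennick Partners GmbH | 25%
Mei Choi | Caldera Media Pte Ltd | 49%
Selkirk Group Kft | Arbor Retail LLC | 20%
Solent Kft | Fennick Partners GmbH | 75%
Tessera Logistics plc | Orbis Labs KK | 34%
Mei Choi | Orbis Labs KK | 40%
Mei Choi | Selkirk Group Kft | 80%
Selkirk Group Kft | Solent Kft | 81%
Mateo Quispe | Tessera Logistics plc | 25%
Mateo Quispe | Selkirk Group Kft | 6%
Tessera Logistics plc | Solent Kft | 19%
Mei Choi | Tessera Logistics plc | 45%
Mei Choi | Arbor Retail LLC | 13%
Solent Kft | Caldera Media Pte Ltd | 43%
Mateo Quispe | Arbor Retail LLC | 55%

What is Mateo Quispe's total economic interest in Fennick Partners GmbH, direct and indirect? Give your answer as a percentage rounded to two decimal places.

8.71%

Mateo reaches Fennick along 3 paths.
Via Selkirk: 6% × 25% = 1.5%.
Via Selkirk → Solent: 6% × 81% × 75% = 3.645%.
Via Tessera → Solent: 25% × 19% × 75% = 3.5625%.
Total: 1.5% + 3.645% + 3.5625% = 8.7075%.
Rounded: 8.71%.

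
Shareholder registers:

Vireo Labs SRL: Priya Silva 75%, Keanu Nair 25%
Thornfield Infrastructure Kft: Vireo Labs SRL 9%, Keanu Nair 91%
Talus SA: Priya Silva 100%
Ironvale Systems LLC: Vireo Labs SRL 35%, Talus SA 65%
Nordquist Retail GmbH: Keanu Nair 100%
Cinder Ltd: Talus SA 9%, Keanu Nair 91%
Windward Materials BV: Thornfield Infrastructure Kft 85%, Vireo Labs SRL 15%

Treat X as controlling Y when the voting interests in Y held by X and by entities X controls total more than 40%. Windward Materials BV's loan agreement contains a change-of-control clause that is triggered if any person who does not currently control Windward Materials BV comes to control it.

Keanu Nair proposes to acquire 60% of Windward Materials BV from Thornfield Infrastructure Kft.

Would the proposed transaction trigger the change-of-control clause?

No

The purchase adds only to Keanu's holdings (Thornfield's stake shrinks), so Keanu is the only person who could newly come to control Windward.
Keanu holds 91% of Thornfield, so Keanu controls Thornfield.
Thornfield holds 85% of Windward, so Keanu controls Windward.
So Keanu already controls Windward before the transaction.
After the purchase, Keanu holds 60% of Windward directly, and Thornfield's stake falls to 25%.
Keanu controlled Windward already, so this is not a new person acquiring control; every other person's position is unchanged or reduced.
No new person acquires control, so the clause is not triggered.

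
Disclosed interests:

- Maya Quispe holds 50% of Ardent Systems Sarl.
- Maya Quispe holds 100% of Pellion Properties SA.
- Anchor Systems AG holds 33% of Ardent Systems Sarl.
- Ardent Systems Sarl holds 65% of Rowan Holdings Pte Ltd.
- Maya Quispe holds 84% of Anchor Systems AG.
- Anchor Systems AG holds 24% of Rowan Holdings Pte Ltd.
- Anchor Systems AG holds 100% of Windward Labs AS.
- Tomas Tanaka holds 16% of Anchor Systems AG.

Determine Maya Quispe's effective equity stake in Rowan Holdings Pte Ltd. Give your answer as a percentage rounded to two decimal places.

Maya reaches Rowan along 3 paths.
Via Ardent: 50% × 65% = 32.5%.
Via Anchor → Ardent: 84% × 33% × 65% = 18.018%.
Via Anchor: 84% × 24% = 20.16%.
Total: 32.5% + 18.018% + 20.16% = 70.678%.
Rounded: 70.68%.

70.68%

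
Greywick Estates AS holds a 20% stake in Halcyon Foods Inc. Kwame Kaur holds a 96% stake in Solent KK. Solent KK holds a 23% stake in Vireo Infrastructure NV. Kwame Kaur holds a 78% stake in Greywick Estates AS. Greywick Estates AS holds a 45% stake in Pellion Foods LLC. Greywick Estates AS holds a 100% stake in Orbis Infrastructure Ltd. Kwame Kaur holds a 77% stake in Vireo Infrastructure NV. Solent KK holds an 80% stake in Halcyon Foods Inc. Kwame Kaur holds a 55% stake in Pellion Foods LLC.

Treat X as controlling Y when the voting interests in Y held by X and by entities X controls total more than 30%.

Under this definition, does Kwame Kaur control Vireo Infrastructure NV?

Yes

Kwame holds 96% of Solent, so Kwame controls Solent.
Solent and Kwame together hold 23% + 77% = 100% of Vireo, so Kwame controls Vireo.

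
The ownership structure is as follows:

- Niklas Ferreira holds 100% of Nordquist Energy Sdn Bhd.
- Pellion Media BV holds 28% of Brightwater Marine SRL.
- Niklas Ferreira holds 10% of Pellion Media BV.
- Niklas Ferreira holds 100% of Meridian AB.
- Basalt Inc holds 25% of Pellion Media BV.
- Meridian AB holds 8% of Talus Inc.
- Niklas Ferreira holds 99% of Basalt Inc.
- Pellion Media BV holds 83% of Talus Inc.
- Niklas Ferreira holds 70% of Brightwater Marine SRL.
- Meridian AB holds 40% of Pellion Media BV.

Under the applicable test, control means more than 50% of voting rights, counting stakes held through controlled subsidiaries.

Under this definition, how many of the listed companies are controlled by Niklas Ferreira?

6

Niklas holds 100% of Nordquist, so Niklas controls Nordquist.
Niklas holds 100% of Meridian, so Niklas controls Meridian.
Niklas holds 99% of Basalt, so Niklas controls Basalt.
Niklas and Basalt and Meridian together hold 10% + 25% + 40% = 75% of Pellion, so Niklas controls Pellion.
Pellion and Niklas together hold 28% + 70% = 98% of Brightwater, so Niklas controls Brightwater.
Pellion and Meridian together hold 83% + 8% = 91% of Talus, so Niklas controls Talus.
Niklas controls 6 companies.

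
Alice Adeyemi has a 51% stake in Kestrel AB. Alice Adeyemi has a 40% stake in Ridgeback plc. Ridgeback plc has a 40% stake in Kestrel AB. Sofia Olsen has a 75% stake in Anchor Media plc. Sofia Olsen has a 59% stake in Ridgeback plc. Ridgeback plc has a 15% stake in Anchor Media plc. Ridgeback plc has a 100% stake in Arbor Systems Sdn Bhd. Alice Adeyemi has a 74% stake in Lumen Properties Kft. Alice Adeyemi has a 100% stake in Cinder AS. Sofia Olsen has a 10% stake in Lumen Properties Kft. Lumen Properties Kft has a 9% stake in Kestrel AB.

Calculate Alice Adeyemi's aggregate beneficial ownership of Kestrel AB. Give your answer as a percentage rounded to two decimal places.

Alice reaches Kestrel along 3 paths.
Via Lumen: 74% × 9% = 6.66%.
Direct stake: 51% = 51%.
Via Ridgeback: 40% × 40% = 16%.
Total: 6.66% + 51% + 16% = 73.66%.

73.66%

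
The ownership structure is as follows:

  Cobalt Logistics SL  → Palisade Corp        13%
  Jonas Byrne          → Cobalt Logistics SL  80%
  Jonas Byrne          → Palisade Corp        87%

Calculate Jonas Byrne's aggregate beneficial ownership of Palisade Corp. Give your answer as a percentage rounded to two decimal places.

97.40%

Jonas reaches Palisade along 2 paths.
Direct stake: 87% = 87%.
Via Cobalt: 80% × 13% = 10.4%.
Total: 87% + 10.4% = 97.4%.
Rounded: 97.40%.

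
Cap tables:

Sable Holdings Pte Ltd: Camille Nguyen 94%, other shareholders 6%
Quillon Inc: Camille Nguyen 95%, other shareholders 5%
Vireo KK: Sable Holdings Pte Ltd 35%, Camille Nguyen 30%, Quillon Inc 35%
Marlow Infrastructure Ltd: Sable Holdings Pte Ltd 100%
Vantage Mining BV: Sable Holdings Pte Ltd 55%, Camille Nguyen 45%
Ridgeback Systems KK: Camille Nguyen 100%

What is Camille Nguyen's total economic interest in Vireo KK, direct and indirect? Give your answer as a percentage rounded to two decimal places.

Camille reaches Vireo along 3 paths.
Via Sable: 94% × 35% = 32.9%.
Direct stake: 30% = 30%.
Via Quillon: 95% × 35% = 33.25%.
Total: 32.9% + 30% + 33.25% = 96.15%.

96.15%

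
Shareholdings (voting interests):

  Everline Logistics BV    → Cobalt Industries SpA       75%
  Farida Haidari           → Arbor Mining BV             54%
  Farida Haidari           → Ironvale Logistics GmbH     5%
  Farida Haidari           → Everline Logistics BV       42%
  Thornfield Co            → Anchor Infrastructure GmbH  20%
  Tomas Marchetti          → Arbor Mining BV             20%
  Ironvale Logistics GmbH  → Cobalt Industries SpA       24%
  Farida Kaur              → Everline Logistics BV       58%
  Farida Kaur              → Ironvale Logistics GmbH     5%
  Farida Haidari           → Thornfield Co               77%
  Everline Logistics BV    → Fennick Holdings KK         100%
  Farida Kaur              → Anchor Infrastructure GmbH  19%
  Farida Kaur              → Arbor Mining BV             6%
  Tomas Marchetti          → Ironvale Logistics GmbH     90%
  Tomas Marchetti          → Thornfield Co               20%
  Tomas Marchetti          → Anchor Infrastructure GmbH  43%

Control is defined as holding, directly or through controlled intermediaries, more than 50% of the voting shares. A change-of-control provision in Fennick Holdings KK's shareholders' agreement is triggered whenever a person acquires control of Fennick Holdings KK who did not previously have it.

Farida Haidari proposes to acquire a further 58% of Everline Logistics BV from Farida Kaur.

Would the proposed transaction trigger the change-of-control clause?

The purchase adds only to Farida Haidari's holdings (Farida Kaur's stake shrinks), so Farida Haidari is the only person who could newly come to control Fennick.
Farida Haidari holds 77% of Thornfield, so Farida Haidari controls Thornfield.
Farida Haidari holds 54% of Arbor, so Farida Haidari controls Arbor.
Neither Farida Haidari nor any entity Farida Haidari controls holds any voting interest in Fennick.
So before the transaction, Farida Haidari does not control Fennick.
After the purchase, Farida Haidari's direct stake in Everline rises to 42% + 58% = 100%, and Farida Kaur's stake falls to 0%.
Farida Haidari holds 100% of Everline, so Farida Haidari controls Everline.
Everline holds 100% of Fennick, so Farida Haidari controls Fennick.
Farida Haidari did not control Fennick before and does after, so the clause is triggered.

Yes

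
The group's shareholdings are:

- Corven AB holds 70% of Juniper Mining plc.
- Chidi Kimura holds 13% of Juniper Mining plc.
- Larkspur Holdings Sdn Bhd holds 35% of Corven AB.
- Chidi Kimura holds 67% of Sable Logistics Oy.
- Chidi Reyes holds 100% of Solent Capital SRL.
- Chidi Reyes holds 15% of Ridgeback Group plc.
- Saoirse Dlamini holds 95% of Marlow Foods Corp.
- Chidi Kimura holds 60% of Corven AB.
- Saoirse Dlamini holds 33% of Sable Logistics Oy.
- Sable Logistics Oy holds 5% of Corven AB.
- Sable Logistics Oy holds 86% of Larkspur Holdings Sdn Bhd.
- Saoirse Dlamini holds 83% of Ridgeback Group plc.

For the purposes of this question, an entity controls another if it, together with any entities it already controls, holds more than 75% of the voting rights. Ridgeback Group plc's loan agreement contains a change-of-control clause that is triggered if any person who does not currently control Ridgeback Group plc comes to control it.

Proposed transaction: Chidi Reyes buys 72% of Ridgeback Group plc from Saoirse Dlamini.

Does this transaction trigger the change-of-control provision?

Yes

The purchase adds only to Chidi Reyes's holdings (Saoirse's stake shrinks), so Chidi Reyes is the only person who could newly come to control Ridgeback.
Chidi Reyes holds 100% of Solent, so Chidi Reyes controls Solent.
In Ridgeback, Chidi Reyes's side holds only 15%, not > 75%.
So before the transaction, Chidi Reyes does not control Ridgeback.
After the purchase, Chidi Reyes's direct stake in Ridgeback rises to 15% + 72% = 87%, and Saoirse's stake falls to 11%.
Chidi Reyes holds 87% of Ridgeback, so Chidi Reyes controls Ridgeback.
Chidi Reyes did not control Ridgeback before and does after, so the clause is triggered.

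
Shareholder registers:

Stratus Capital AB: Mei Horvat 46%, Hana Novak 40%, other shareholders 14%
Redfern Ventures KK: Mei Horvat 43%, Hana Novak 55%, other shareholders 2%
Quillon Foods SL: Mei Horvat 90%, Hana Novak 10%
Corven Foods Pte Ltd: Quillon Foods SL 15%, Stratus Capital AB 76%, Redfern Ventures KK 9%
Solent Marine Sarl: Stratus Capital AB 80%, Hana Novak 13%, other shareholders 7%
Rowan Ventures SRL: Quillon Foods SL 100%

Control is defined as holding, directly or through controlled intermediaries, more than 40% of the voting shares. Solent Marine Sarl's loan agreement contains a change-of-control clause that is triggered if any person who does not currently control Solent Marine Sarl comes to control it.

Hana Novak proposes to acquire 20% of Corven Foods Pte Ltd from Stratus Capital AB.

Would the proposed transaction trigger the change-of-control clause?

The purchase adds only to Hana's holdings (Stratus's stake shrinks), so Hana is the only person who could newly come to control Solent.
Hana holds 55% of Redfern, so Hana controls Redfern.
In Solent, Hana's side holds only 13%, not > 40%.
So before the transaction, Hana does not control Solent.
After the purchase, Hana holds 20% of Corven directly, and Stratus's stake falls to 56%.
Hana's side now holds 9% + 20% = 29% of Corven, not > 40%, so Hana still does not control Corven.
After the transaction, Hana's side holds 13% of Solent, not > 40%, so Hana still does not control Solent.
No new person acquires control, so the clause is not triggered.

No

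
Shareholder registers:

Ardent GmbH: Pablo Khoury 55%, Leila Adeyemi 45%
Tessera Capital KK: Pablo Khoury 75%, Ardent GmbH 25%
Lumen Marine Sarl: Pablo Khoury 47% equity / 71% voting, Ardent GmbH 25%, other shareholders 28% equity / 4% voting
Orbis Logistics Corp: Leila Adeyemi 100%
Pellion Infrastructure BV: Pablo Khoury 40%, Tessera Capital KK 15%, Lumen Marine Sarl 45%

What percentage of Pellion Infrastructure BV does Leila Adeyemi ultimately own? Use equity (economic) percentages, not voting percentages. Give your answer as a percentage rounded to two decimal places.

Leila reaches Pellion along 2 paths.
Via Ardent → Tessera: 45% × 25% × 15% = 1.6875%.
Via Ardent → Lumen: 45% × 25% × 45% = 5.0625%.
Total: 1.6875% + 5.0625% = 6.75%.

6.75%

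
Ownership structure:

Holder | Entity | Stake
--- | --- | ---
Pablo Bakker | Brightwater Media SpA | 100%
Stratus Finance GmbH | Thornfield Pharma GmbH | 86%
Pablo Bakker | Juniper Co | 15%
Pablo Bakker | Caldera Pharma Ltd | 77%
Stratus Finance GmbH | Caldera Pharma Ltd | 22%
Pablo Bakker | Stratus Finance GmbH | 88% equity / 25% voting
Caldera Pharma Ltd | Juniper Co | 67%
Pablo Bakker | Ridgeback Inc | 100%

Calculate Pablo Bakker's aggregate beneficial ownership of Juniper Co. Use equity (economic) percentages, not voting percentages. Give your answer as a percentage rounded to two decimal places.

79.56%

Pablo reaches Juniper along 3 paths.
Via Stratus → Caldera: 88% × 22% × 67% = 12.9712%.
Via Caldera: 77% × 67% = 51.59%.
Direct stake: 15% = 15%.
Total: 12.9712% + 51.59% + 15% = 79.5612%.
Rounded: 79.56%.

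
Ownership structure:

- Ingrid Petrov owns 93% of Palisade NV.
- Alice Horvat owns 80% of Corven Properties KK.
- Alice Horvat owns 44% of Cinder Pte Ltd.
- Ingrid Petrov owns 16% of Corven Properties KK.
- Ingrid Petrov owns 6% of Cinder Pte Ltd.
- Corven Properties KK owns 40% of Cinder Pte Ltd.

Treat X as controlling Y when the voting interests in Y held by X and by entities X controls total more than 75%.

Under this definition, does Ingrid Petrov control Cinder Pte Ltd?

No

Ingrid holds 93% of Palisade, so Ingrid controls Palisade.
In Cinder, Ingrid's side holds only 6%, not > 75%.
So Ingrid does not control Cinder.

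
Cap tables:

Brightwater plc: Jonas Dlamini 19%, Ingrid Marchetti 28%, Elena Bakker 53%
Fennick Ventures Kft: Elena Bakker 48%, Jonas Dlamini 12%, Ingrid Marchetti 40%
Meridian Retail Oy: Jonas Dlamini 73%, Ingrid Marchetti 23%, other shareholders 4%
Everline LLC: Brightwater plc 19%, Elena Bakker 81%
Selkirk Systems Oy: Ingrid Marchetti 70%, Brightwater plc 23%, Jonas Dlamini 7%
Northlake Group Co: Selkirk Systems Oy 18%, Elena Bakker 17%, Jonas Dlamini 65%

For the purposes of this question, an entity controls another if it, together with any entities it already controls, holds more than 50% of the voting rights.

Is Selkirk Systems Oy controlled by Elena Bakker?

Elena holds 53% of Brightwater, so Elena controls Brightwater.
Brightwater and Elena together hold 19% + 81% = 100% of Everline, so Elena controls Everline.
In Selkirk, Elena's side holds only 23%, not > 50%.
So Elena does not control Selkirk.

No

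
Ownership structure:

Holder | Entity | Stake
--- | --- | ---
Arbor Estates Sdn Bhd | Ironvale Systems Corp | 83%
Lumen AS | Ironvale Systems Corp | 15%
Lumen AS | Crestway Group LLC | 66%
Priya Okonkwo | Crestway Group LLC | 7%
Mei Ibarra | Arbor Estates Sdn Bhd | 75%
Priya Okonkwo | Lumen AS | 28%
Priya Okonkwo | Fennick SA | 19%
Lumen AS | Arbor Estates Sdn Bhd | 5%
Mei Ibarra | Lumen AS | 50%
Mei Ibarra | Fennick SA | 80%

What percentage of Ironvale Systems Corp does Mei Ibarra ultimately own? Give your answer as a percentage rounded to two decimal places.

Mei reaches Ironvale along 3 paths.
Via Lumen → Arbor: 50% × 5% × 83% = 2.075%.
Via Arbor: 75% × 83% = 62.25%.
Via Lumen: 50% × 15% = 7.5%.
Total: 2.075% + 62.25% + 7.5% = 71.825%.
Rounded: 71.83%.

71.83%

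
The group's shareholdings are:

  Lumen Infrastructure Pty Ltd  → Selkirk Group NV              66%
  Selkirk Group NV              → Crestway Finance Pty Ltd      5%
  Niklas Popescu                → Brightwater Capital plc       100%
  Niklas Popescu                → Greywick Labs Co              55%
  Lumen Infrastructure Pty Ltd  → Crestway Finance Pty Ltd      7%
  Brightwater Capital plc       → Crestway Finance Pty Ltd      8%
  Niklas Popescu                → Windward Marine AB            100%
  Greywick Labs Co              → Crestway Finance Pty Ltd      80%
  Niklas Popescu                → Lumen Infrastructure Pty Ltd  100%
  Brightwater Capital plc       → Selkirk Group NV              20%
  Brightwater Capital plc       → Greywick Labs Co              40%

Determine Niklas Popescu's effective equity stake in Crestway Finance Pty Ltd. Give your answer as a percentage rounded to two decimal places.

95.30%

Niklas reaches Crestway along 6 paths.
Via Brightwater: 100% × 8% = 8%.
Via Brightwater → Greywick: 100% × 40% × 80% = 32%.
Via Greywick: 55% × 80% = 44%.
Via Lumen: 100% × 7% = 7%.
Via Lumen → Selkirk: 100% × 66% × 5% = 3.3%.
Via Brightwater → Selkirk: 100% × 20% × 5% = 1%.
Total: 8% + 32% + 44% + 7% + 3.3% + 1% = 95.3%.
Rounded: 95.30%.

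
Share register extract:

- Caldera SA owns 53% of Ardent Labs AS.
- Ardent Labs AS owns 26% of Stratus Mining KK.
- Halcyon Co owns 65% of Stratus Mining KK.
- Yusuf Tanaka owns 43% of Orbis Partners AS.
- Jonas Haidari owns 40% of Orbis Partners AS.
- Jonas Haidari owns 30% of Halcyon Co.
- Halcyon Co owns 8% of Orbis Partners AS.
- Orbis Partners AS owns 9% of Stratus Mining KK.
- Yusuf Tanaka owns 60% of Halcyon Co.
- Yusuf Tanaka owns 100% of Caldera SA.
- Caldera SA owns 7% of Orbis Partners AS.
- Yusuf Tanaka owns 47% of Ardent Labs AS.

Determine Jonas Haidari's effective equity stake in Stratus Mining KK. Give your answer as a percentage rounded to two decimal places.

23.32%

Jonas reaches Stratus along 3 paths.
Via Orbis: 40% × 9% = 3.6%.
Via Halcyon → Orbis: 30% × 8% × 9% = 0.216%.
Via Halcyon: 30% × 65% = 19.5%.
Total: 3.6% + 0.216% + 19.5% = 23.316%.
Rounded: 23.32%.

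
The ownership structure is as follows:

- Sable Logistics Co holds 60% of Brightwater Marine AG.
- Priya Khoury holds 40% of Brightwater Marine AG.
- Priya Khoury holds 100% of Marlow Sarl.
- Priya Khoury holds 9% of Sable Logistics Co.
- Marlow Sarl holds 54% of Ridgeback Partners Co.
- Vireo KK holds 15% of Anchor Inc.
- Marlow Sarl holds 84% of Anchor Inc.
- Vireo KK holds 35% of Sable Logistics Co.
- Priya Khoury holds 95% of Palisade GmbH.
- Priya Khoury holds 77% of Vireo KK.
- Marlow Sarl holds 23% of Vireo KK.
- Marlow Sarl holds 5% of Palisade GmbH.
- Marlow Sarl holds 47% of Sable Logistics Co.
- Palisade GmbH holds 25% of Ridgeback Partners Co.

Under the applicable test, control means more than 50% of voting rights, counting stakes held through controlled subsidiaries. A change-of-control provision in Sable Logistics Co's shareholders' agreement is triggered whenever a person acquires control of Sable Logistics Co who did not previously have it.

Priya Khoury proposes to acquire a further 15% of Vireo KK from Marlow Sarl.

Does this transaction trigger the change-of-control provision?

The purchase adds only to Priya's holdings (Marlow's stake shrinks), so Priya is the only person who could newly come to control Sable.
Priya holds 100% of Marlow, so Priya controls Marlow.
Priya and Marlow together hold 77% + 23% = 100% of Vireo, so Priya controls Vireo.
Marlow and Vireo and Priya together hold 47% + 35% + 9% = 91% of Sable, so Priya controls Sable.
So Priya already controls Sable before the transaction.
After the purchase, Priya's direct stake in Vireo rises to 77% + 15% = 92%, and Marlow's stake falls to 8%.
Priya controlled Sable already, so this is not a new person acquiring control; every other person's position is unchanged or reduced.
No new person acquires control, so the clause is not triggered.

No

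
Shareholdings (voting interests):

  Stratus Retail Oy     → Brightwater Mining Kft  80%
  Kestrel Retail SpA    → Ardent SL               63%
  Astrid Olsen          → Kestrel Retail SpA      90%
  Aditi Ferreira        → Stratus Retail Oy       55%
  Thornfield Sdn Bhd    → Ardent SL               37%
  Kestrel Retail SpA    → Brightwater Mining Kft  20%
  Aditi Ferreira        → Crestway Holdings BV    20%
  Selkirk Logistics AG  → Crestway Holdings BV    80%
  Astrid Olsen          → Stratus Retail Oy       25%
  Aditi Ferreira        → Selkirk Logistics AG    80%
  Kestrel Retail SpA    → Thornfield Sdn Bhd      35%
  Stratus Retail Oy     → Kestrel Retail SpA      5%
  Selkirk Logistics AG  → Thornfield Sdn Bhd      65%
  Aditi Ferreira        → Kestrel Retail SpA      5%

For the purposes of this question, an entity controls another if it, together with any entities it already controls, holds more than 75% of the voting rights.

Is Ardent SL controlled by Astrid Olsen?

No

Astrid holds 90% of Kestrel, so Astrid controls Kestrel.
In Ardent, Astrid's side holds only 63%, not > 75%.
So Astrid does not control Ardent.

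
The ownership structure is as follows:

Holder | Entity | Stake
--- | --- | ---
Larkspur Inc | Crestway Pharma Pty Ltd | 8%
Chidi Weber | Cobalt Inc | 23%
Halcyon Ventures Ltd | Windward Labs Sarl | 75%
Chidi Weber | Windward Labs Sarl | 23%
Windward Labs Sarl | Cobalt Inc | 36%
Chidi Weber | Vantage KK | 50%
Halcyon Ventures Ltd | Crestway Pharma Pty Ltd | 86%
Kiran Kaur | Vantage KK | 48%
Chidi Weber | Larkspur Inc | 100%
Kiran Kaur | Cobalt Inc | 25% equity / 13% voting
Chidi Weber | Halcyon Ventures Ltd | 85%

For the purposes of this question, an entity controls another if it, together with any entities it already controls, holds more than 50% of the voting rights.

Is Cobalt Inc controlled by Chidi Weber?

Yes

Chidi holds 85% of Halcyon, so Chidi controls Halcyon.
Halcyon and Chidi together hold 75% + 23% = 98% of Windward, so Chidi controls Windward.
Chidi and Windward together hold 23% + 36% = 59% of Cobalt, so Chidi controls Cobalt.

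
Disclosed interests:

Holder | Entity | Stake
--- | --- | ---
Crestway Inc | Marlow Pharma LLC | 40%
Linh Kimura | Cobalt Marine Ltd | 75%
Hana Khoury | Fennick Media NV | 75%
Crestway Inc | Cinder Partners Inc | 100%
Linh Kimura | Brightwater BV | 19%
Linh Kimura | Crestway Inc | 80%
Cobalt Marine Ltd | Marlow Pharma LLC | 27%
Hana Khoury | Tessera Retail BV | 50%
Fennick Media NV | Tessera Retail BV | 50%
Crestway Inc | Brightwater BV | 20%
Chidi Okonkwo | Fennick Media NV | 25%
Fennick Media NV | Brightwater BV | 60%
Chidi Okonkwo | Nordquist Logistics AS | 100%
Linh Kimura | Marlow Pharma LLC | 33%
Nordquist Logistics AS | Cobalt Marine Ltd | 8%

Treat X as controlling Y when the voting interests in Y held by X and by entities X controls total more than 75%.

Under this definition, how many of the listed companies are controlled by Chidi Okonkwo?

1

Chidi holds 100% of Nordquist, so Chidi controls Nordquist.
No other company's threshold is met.
Chidi controls 1 company.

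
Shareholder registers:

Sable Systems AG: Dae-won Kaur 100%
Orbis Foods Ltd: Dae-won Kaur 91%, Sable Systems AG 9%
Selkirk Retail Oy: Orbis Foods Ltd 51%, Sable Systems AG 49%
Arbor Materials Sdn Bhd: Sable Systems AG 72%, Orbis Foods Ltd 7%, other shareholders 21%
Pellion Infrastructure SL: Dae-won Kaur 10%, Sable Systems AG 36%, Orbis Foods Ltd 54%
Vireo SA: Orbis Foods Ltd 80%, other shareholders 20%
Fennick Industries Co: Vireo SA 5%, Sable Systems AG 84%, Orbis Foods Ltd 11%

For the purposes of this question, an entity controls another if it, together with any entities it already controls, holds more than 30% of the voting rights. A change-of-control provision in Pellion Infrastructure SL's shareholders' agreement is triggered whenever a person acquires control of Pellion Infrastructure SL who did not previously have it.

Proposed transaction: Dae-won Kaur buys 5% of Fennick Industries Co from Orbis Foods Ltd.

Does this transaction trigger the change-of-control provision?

No

The purchase adds only to Dae-won's holdings (Orbis's stake shrinks), so Dae-won is the only person who could newly come to control Pellion.
Dae-won holds 100% of Sable, so Dae-won controls Sable.
Dae-won and Sable together hold 91% + 9% = 100% of Orbis, so Dae-won controls Orbis.
Dae-won and Sable and Orbis together hold 10% + 36% + 54% = 100% of Pellion, so Dae-won controls Pellion.
So Dae-won already controls Pellion before the transaction.
After the purchase, Dae-won holds 5% of Fennick directly, and Orbis's stake falls to 6%.
Dae-won controlled Pellion already, so this is not a new person acquiring control; every other person's position is unchanged or reduced.
No new person acquires control, so the clause is not triggered.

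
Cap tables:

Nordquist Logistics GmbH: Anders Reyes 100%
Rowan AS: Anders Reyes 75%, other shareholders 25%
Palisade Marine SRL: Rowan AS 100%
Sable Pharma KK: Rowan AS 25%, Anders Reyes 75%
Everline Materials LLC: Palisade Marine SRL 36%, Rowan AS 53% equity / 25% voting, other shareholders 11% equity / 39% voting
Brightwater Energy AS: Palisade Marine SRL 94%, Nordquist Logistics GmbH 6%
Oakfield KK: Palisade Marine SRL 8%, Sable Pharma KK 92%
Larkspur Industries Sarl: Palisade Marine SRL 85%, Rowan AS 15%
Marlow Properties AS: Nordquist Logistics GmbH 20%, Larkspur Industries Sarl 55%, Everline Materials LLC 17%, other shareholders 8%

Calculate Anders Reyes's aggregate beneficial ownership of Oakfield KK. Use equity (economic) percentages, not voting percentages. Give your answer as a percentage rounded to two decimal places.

92.25%

Anders reaches Oakfield along 3 paths.
Via Rowan → Palisade: 75% × 100% × 8% = 6%.
Via Rowan → Sable: 75% × 25% × 92% = 17.25%.
Via Sable: 75% × 92% = 69%.
Total: 6% + 17.25% + 69% = 92.25%.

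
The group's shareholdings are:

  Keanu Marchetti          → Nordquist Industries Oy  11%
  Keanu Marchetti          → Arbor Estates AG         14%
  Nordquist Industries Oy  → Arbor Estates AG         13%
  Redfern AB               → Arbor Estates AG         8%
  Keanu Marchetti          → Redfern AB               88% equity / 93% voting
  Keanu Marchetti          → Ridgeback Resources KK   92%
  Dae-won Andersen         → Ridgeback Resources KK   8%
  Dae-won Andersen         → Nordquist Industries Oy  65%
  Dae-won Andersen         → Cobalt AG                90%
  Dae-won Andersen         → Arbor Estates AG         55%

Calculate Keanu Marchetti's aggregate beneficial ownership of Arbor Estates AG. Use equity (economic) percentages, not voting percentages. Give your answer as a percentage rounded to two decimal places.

22.47%

Keanu reaches Arbor along 3 paths.
Via Nordquist: 11% × 13% = 1.43%.
Via Redfern: 88% × 8% = 7.04%.
Direct stake: 14% = 14%.
Total: 1.43% + 7.04% + 14% = 22.47%.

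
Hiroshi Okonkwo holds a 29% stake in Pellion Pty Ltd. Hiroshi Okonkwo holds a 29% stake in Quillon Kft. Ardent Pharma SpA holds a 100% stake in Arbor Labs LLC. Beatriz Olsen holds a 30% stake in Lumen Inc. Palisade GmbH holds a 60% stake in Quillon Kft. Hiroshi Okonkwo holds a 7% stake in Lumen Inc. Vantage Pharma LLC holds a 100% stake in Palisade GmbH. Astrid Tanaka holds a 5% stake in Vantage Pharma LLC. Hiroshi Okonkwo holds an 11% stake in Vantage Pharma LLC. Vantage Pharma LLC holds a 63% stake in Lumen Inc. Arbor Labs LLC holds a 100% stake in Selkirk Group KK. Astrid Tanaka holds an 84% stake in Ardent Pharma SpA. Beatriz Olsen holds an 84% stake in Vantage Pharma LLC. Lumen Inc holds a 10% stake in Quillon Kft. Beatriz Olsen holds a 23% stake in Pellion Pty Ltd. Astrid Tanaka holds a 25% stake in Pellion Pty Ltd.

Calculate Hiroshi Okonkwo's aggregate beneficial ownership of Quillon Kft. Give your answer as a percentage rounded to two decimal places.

Hiroshi reaches Quillon along 4 paths.
Via Vantage → Lumen: 11% × 63% × 10% = 0.693%.
Via Lumen: 7% × 10% = 0.7%.
Direct stake: 29% = 29%.
Via Vantage → Palisade: 11% × 100% × 60% = 6.6%.
Total: 0.693% + 0.7% + 29% + 6.6% = 36.993%.
Rounded: 36.99%.

36.99%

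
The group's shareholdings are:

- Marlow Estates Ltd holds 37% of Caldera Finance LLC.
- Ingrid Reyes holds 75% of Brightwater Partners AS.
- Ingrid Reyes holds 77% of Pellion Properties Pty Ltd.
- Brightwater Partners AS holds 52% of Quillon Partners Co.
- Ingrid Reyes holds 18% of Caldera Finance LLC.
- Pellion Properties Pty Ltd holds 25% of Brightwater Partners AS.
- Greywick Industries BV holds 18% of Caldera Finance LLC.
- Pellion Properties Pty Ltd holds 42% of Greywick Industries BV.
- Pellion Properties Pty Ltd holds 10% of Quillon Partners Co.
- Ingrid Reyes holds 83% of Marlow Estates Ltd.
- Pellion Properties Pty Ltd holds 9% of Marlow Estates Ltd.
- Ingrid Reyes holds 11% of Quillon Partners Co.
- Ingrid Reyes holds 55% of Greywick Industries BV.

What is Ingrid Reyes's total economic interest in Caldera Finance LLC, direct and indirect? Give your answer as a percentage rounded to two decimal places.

Ingrid reaches Caldera along 5 paths.
Via Pellion → Greywick: 77% × 42% × 18% = 5.8212%.
Via Greywick: 55% × 18% = 9.9%.
Direct stake: 18% = 18%.
Via Marlow: 83% × 37% = 30.71%.
Via Pellion → Marlow: 77% × 9% × 37% = 2.5641%.
Total: 5.8212% + 9.9% + 18% + 30.71% + 2.5641% = 66.9953%.
Rounded: 67.00%.

67.00%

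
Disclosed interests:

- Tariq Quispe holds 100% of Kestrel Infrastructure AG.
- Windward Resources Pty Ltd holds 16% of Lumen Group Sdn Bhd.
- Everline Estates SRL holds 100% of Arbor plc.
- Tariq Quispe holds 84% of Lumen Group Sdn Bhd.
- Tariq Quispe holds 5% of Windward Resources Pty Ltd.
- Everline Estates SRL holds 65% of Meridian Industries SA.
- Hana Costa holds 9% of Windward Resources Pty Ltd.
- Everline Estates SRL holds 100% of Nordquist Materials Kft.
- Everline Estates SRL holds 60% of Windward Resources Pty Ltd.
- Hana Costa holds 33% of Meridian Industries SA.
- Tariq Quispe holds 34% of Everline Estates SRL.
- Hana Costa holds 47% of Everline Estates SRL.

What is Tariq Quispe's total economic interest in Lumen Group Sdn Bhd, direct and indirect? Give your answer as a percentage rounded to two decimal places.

88.06%

Tariq reaches Lumen along 3 paths.
Via Everline → Windward: 34% × 60% × 16% = 3.264%.
Via Windward: 5% × 16% = 0.8%.
Direct stake: 84% = 84%.
Total: 3.264% + 0.8% + 84% = 88.064%.
Rounded: 88.06%.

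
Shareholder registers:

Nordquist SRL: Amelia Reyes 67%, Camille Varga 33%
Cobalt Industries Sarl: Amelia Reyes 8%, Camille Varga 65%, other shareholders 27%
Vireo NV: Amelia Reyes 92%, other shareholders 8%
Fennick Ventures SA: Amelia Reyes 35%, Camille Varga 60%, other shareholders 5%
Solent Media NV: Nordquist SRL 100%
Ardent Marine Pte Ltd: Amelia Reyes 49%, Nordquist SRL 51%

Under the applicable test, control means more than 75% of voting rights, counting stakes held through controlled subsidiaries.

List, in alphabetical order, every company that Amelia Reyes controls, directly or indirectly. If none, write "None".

Amelia holds 92% of Vireo, so Amelia controls Vireo.
No other company's threshold is met.

Vireo NV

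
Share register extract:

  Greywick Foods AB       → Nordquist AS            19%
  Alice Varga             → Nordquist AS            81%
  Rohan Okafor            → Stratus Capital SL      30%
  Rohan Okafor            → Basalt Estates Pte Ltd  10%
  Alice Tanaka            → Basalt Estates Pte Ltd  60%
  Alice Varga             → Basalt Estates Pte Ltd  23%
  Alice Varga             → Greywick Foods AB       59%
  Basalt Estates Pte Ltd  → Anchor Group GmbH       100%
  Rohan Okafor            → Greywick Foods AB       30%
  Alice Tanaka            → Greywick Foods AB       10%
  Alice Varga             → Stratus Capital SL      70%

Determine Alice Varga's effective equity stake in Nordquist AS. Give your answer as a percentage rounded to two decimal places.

92.21%

Alice Varga reaches Nordquist along 2 paths.
Via Greywick: 59% × 19% = 11.21%.
Direct stake: 81% = 81%.
Total: 11.21% + 81% = 92.21%.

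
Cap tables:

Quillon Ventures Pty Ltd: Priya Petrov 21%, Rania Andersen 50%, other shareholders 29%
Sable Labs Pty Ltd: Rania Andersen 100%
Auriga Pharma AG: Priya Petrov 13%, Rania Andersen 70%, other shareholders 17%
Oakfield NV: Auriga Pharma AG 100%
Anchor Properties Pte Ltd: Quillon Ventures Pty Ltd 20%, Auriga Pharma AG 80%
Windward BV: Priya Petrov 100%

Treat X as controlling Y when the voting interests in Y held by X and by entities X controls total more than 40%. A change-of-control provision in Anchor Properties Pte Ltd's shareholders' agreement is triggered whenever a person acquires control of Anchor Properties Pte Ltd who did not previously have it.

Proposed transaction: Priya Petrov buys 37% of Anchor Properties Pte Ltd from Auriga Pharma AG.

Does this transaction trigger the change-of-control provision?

The purchase adds only to Priya's holdings (Auriga's stake shrinks), so Priya is the only person who could newly come to control Anchor.
Priya holds 100% of Windward, so Priya controls Windward.
Neither Priya nor any entity Priya controls holds any voting interest in Anchor.
So before the transaction, Priya does not control Anchor.
After the purchase, Priya holds 37% of Anchor directly, and Auriga's stake falls to 43%.
After the transaction, Priya's side holds 37% of Anchor, not > 40%, so Priya still does not control Anchor.
No new person acquires control, so the clause is not triggered.

No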